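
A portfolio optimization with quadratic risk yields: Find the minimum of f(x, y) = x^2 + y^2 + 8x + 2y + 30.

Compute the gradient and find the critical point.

f(x,y) = x^2 + y^2 + 8x + 2y + 30
df/dx = 2x + (8) = 0  =>  x = -4
df/dy = 2y + (2) = 0  =>  y = -1
f(-4, -1) = 1*(-4)^2 + 1*(-1)^2 + 8*(-4) + 2*(-1) + 30 = 13
Hessian is diagonal with entries 2, 2 > 0, so this is a minimum.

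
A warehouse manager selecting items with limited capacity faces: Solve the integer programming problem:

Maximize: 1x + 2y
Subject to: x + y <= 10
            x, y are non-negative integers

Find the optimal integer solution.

Objective: 1x + 2y, constraint: x + y <= 10
Coefficient of y is 2 > coefficient of x is 1, so allocate the entire budget to y.
Optimal: x = 0, y = 10, value = 20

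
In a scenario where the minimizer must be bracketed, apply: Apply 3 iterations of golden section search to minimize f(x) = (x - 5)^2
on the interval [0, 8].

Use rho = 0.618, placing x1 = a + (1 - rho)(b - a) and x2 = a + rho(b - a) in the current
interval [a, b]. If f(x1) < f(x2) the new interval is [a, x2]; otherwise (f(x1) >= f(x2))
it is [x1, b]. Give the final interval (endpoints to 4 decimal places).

Golden section search for min of f(x) = (x - 5)^2 on [0, 8].
Each step: x1 = a + (1 - rho)(b - a), x2 = a + rho(b - a); if f(x1) < f(x2) keep [a, x2], otherwise keep [x1, b].
Step 1: [0.0000, 8.0000], x1=3.0560 (f=3.7791), x2=4.9440 (f=0.0031); f(x1) > f(x2) => keep [3.0560, 8.0000]
Step 2: [3.0560, 8.0000], x1=4.9446 (f=0.0031), x2=6.1114 (f=1.2352); f(x1) < f(x2) => keep [3.0560, 6.1114]
Step 3: [3.0560, 6.1114], x1=4.2232 (f=0.6035), x2=4.9442 (f=0.0031); f(x1) > f(x2) => keep [4.2232, 6.1114]
Final interval: [4.2232, 6.1114]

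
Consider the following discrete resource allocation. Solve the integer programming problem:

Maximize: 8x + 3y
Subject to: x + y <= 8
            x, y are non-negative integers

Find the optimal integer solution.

Objective: 8x + 3y, constraint: x + y <= 8
Coefficient of x is 8 >= coefficient of y is 3, so allocate the entire budget to x.
Optimal: x = 8, y = 0, value = 64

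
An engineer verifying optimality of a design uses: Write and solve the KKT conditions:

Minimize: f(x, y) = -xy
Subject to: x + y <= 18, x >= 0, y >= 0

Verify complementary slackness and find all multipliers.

Problem: min -xy s.t. x + y <= 18 (multiplier lambda), x >= 0 (mu_x), y >= 0 (mu_y)
KKT stationarity: -y + lambda - mu_x = 0, -x + lambda - mu_y = 0, with lambda, mu_x, mu_y >= 0
Complementary slackness: lambda*(x + y - 18) = 0, mu_x*x = 0, mu_y*y = 0
If lambda = 0: y = -mu_x <= 0 and x = -mu_y <= 0 force x = y = 0 with f = 0; but x = y = 9 is feasible with f = -81 < 0, so this is not the minimum. Hence lambda > 0 and x + y = 18.
Try x > 0, y > 0 (so mu_x = mu_y = 0): y = lambda, x = lambda => x = y = lambda
x + y = 18 => 2*lambda = 18 => lambda = 9
x* = y* = 9 > 0, consistent with mu_x = mu_y = 0.
(Any feasible point with x = 0 or y = 0 has f = 0 > -81, so the minimum is not on those boundaries.)
min(-xy) = -81 (i.e. max xy = 81)
Multipliers: lambda = 9, mu_x = 0, mu_y = 0
Complementary slackness: lambda*(x + y - 18) = 9*(9 + 9 - 18) = 0, mu_x*x = 0*9 = 0, mu_y*y = 0*9 = 0. Satisfied.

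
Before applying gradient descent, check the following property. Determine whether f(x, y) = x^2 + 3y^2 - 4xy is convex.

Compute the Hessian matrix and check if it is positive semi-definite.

f(x,y) = x^2 + 3y^2 - 4xy
Hessian H = [[2, -4], [-4, 6]]
trace(H) = 8, det(H) = -4
Eigenvalues: (8 +/- sqrt(80)) / 2 = 8.472, -0.4721
Since not both eigenvalues positive, f is neither convex nor concave.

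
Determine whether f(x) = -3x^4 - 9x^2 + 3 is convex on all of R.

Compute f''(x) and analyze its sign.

f(x) = -3x^4 - 9x^2 + 3
f'(x) = -12x^3 + -18x
f''(x) = -36x^2 + -18
f''(x) = -36x^2 + -18 <= -18 < 0 for all x
Therefore, f is concave on R.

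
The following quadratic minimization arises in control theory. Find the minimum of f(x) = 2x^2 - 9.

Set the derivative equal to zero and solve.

f(x) = 2x^2 - 9
f'(x) = 4x + (0) = 0
x = 0/4 = 0
f(0) = -9
Since f''(x) = 4 > 0, this is a minimum.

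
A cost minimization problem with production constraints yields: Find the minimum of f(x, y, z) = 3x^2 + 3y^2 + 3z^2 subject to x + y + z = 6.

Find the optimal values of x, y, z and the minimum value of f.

Using Lagrange multipliers on f = 3x^2 + 3y^2 + 3z^2 with constraint x + y + z = 6:
Conditions: 2*3*x = lambda, 2*3*y = lambda, 2*3*z = lambda
So x = lambda/6, y = lambda/6, z = lambda/6
Substituting into constraint: lambda * (1/2) = 6
lambda = 12
x = 2, y = 2, z = 2
Minimum value = 36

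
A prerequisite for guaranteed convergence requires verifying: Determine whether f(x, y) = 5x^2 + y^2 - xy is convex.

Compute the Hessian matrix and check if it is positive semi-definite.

f(x,y) = 5x^2 + y^2 - xy
Hessian H = [[10, -1], [-1, 2]]
trace(H) = 12, det(H) = 19
Eigenvalues: (12 +/- sqrt(68)) / 2 = 10.12, 1.877
Since both eigenvalues > 0, f is convex.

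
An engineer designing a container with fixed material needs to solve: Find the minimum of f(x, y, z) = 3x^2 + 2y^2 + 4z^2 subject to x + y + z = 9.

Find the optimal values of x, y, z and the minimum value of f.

Using Lagrange multipliers on f = 3x^2 + 2y^2 + 4z^2 with constraint x + y + z = 9:
Conditions: 2*3*x = lambda, 2*2*y = lambda, 2*4*z = lambda
So x = lambda/6, y = lambda/4, z = lambda/8
Substituting into constraint: lambda * (13/24) = 9
lambda = 216/13
x = 36/13, y = 54/13, z = 27/13
Minimum value = 972/13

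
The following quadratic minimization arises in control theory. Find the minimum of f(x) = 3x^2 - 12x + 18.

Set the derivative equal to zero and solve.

f(x) = 3x^2 - 12x + 18
f'(x) = 6x + (-12) = 0
x = 12/6 = 2
f(2) = 6
Since f''(x) = 6 > 0, this is a minimum.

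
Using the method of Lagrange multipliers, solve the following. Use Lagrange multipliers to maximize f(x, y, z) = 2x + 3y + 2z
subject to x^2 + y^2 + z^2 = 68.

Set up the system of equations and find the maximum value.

Lagrange conditions: 2 = 2*lambda*x, 3 = 2*lambda*y, 2 = 2*lambda*z
So x:2 = y:3 = z:2, i.e. x = 2t, y = 3t, z = 2t
Constraint: t^2*(2^2 + 3^2 + 2^2) = 68
  t^2 * 17 = 68  =>  t = sqrt(4)
Maximum = 2*2t + 3*3t + 2*2t = 17*sqrt(4) = 34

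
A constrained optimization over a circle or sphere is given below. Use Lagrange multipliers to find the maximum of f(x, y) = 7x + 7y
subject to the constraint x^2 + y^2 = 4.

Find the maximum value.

Set up Lagrange conditions: grad f = lambda * grad g
  7 = 2*lambda*x
  7 = 2*lambda*y
From these: x/y = 7/7, so x = 7t, y = 7t for some t.
Substitute into constraint: (7t)^2 + (7t)^2 = 4
  t^2 * 98 = 4
  t = sqrt(4/98)
Maximum = 7*x + 7*y = (7^2 + 7^2)*t = 98 * sqrt(4/98) = sqrt(392)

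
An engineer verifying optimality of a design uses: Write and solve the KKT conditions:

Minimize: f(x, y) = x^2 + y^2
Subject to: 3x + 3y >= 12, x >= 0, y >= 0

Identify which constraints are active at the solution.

KKT conditions for min x^2 + y^2 s.t. 3x + 3y >= 12, x >= 0, y >= 0:
Stationarity: 2x = mu*3 + mu_x, 2y = mu*3 + mu_y, with mu, mu_x, mu_y >= 0
Complementary slackness: mu*(3x + 3y - 12) = 0, mu_x*x = 0, mu_y*y = 0
(0, 0) is infeasible (3*0 + 3*0 < 12), so if mu = 0 stationarity would force x = mu_x/2 >= 0, y = mu_y/2 >= 0 with mu_x*x = mu_y*y = 0, i.e. x = y = 0: contradiction. Hence mu > 0 and 3x + 3y = 12 is active.
Try x > 0, y > 0 (so mu_x = mu_y = 0): x = 3*mu/2, y = 3*mu/2
Substitute: 3*(3*mu/2) + 3*(3*mu/2) = 12
  mu*18/2 = 12 => mu = 4/3
x* = 2 > 0, y* = 2 > 0, consistent with mu_x = mu_y = 0.
f is convex and the constraints are linear, so this KKT point is the global minimum.
f* = 8
Active constraints: 3x + 3y >= 12 (holds with equality, mu = 4/3 > 0); x >= 0 and y >= 0 are inactive (mu_x = mu_y = 0).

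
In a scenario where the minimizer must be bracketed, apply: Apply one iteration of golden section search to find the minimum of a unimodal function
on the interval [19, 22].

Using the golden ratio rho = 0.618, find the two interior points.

Golden section search on [19, 22].
Golden ratio rho = 0.618 (approx).
Interior points:
  x_1 = 19 + (1-0.618)*3 = 20.1460
  x_2 = 19 + 0.618*3 = 20.8540
Compare f(x_1) and f(x_2) to determine which subinterval to keep.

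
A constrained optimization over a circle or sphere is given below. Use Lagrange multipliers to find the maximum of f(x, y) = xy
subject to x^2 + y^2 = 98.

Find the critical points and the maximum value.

Lagrange conditions: y = 2*lambda*x and x = 2*lambda*y
If x = 0 then y = 0, violating the constraint, so x, y != 0.
Dividing: y/x = x/y => x^2 = y^2 => y = x or y = -x
Constraint: 2x^2 = 98 => x^2 = 49 => x = +/-7
Critical points: (7, 7), (-7, -7), (7, -7), (-7, 7)
  y = x:  xy = x^2 = 49  at (7, 7) and (-7, -7)
  y = -x: xy = -x^2 = -49 at (7, -7) and (-7, 7)
Maximum xy = 49 at (7, 7) and (-7, -7)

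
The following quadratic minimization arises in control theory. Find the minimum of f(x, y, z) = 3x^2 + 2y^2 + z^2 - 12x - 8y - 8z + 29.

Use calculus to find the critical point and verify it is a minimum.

f(x,y,z) = 3x^2 + 2y^2 + z^2 - 12x - 8y - 8z + 29
df/dx = 6x + (-12) = 0 => x = 2
df/dy = 4y + (-8) = 0 => y = 2
df/dz = 2z + (-8) = 0 => z = 4
f(2,2,4) = 3*(2)^2 + 2*(2)^2 + 1*(4)^2 + -12*(2) + -8*(2) + -8*(4) + 29 = -7
Hessian is diagonal with entries 6, 4, 2 > 0, confirmed minimum.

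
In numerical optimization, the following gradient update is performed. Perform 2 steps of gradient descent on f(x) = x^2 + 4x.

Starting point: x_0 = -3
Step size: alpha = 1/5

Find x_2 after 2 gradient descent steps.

f(x) = x^2 + 4x, f'(x) = 2x + (4)
Step 1: f'(-3) = -2, x_1 = -3 - 1/5 * -2 = -13/5
Step 2: f'(-13/5) = -6/5, x_2 = -13/5 - 1/5 * -6/5 = -59/25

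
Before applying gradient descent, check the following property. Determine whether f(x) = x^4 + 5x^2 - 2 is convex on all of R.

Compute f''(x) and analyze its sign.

f(x) = x^4 + 5x^2 - 2
f'(x) = 4x^3 + 10x
f''(x) = 12x^2 + 10
f''(x) = 12x^2 + 10 >= 10 > 0 for all x
Therefore, f is convex on R.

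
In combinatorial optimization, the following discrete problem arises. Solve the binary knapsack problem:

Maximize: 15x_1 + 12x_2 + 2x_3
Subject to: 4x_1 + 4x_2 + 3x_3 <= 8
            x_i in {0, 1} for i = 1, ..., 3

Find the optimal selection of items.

Items: item 1 (v=15, w=4), item 2 (v=12, w=4), item 3 (v=2, w=3)
Capacity: 8
Checking all 8 subsets (w = total weight, v = total value):
  {}: w = 0, v = 0
  {1}: w = 4, v = 15
  {2}: w = 4, v = 12
  {3}: w = 3, v = 2
  {1, 2}: w = 8, v = 27
  {1, 3}: w = 7, v = 17
  {2, 3}: w = 7, v = 14
  {1, 2, 3}: w = 11 > 8, infeasible
Best feasible subset: items [1, 2]
Total weight: 8 <= 8, total value: 27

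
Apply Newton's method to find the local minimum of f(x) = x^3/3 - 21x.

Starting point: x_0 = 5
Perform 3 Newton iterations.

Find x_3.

f(x) = x^3/3 - 21x
f'(x) = x^2 - 21, f''(x) = 2x
Newton update: x_{n+1} = x_n - (x_n^2 - 21)/(2*x_n)
Step 1: x_0 = 5, f'=4, f''=10, x_1 = 23/5
Step 2: x_1 = 23/5, f'=4/25, f''=46/5, x_2 = 527/115
Step 3: x_2 = 527/115, f'=4/13225, f''=1054/115, x_3 = 277727/60605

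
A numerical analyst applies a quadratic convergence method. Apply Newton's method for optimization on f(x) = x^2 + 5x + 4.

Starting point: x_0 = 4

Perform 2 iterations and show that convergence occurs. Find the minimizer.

f(x) = x^2 + 5x + 4, f'(x) = 2x + (5), f''(x) = 2
Step 1: f'(4) = 13, x_1 = 4 - 13/2 = -5/2
Step 2: f'(-5/2) = 0, x_2 = -5/2 (converged)
Newton's method converges in 1 step for quadratics.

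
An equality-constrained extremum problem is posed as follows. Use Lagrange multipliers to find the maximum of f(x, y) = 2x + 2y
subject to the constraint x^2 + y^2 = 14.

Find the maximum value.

Set up Lagrange conditions: grad f = lambda * grad g
  2 = 2*lambda*x
  2 = 2*lambda*y
From these: x/y = 2/2, so x = 2t, y = 2t for some t.
Substitute into constraint: (2t)^2 + (2t)^2 = 14
  t^2 * 8 = 14
  t = sqrt(14/8)
Maximum = 2*x + 2*y = (2^2 + 2^2)*t = 8 * sqrt(14/8) = sqrt(112)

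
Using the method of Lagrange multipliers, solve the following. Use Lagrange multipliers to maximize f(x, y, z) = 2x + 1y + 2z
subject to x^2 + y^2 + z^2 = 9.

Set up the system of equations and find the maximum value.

Lagrange conditions: 2 = 2*lambda*x, 1 = 2*lambda*y, 2 = 2*lambda*z
So x:2 = y:1 = z:2, i.e. x = 2t, y = 1t, z = 2t
Constraint: t^2*(2^2 + 1^2 + 2^2) = 9
  t^2 * 9 = 9  =>  t = sqrt(1)
Maximum = 2*2t + 1*1t + 2*2t = 9*sqrt(1) = 9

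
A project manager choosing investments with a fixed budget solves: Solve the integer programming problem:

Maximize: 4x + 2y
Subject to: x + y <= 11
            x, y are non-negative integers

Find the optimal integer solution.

Objective: 4x + 2y, constraint: x + y <= 11
Coefficient of x is 4 >= coefficient of y is 2, so allocate the entire budget to x.
Optimal: x = 11, y = 0, value = 44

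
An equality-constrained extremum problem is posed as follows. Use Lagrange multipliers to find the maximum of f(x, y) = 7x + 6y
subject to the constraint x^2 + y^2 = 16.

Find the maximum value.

Set up Lagrange conditions: grad f = lambda * grad g
  7 = 2*lambda*x
  6 = 2*lambda*y
From these: x/y = 7/6, so x = 7t, y = 6t for some t.
Substitute into constraint: (7t)^2 + (6t)^2 = 16
  t^2 * 85 = 16
  t = sqrt(16/85)
Maximum = 7*x + 6*y = (7^2 + 6^2)*t = 85 * sqrt(16/85) = sqrt(1360)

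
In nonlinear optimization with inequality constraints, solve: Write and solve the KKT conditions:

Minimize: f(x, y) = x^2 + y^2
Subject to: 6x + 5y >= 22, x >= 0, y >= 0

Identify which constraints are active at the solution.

KKT conditions for min x^2 + y^2 s.t. 6x + 5y >= 22, x >= 0, y >= 0:
Stationarity: 2x = mu*6 + mu_x, 2y = mu*5 + mu_y, with mu, mu_x, mu_y >= 0
Complementary slackness: mu*(6x + 5y - 22) = 0, mu_x*x = 0, mu_y*y = 0
(0, 0) is infeasible (6*0 + 5*0 < 22), so if mu = 0 stationarity would force x = mu_x/2 >= 0, y = mu_y/2 >= 0 with mu_x*x = mu_y*y = 0, i.e. x = y = 0: contradiction. Hence mu > 0 and 6x + 5y = 22 is active.
Try x > 0, y > 0 (so mu_x = mu_y = 0): x = 6*mu/2, y = 5*mu/2
Substitute: 6*(6*mu/2) + 5*(5*mu/2) = 22
  mu*61/2 = 22 => mu = 44/61
x* = 132/61 > 0, y* = 110/61 > 0, consistent with mu_x = mu_y = 0.
f is convex and the constraints are linear, so this KKT point is the global minimum.
f* = 484/61
Active constraints: 6x + 5y >= 22 (holds with equality, mu = 44/61 > 0); x >= 0 and y >= 0 are inactive (mu_x = mu_y = 0).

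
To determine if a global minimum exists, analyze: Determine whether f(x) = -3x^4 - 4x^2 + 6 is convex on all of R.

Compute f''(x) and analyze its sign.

f(x) = -3x^4 - 4x^2 + 6
f'(x) = -12x^3 + -8x
f''(x) = -36x^2 + -8
f''(x) = -36x^2 + -8 <= -8 < 0 for all x
Therefore, f is concave on R.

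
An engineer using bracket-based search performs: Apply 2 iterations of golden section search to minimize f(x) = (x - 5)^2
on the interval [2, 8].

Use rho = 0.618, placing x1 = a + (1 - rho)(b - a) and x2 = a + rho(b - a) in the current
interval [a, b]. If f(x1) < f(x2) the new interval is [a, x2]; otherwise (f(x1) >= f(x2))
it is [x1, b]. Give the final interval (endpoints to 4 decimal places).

Golden section search for min of f(x) = (x - 5)^2 on [2, 8].
Each step: x1 = a + (1 - rho)(b - a), x2 = a + rho(b - a); if f(x1) < f(x2) keep [a, x2], otherwise keep [x1, b].
Step 1: [2.0000, 8.0000], x1=4.2920 (f=0.5013), x2=5.7080 (f=0.5013); f(x1) = f(x2) (tie, not '<') => keep [4.2920, 8.0000]
Step 2: [4.2920, 8.0000], x1=5.7085 (f=0.5019), x2=6.5835 (f=2.5076); f(x1) < f(x2) => keep [4.2920, 6.5835]
Final interval: [4.2920, 6.5835]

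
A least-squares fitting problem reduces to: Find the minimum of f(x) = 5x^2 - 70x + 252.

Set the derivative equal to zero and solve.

f(x) = 5x^2 - 70x + 252
f'(x) = 10x + (-70) = 0
x = 70/10 = 7
f(7) = 7
Since f''(x) = 10 > 0, this is a minimum.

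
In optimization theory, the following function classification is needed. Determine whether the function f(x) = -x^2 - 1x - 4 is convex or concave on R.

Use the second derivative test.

f(x) = -x^2 - 1x - 4
f'(x) = -2x - 1
f''(x) = -2
Since f''(x) = -2 < 0 for all x, f is concave on R.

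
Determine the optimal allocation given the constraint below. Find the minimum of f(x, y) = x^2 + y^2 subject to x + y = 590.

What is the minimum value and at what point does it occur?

Substitute y = 590 - x into f(x,y) = x^2 + y^2:
g(x) = x^2 + (590 - x)^2 = 2x^2 - 1180x + 348100
g'(x) = 4x - 1180 = 0  =>  x = 295
y = 590 - 295 = 295
Minimum value = 295^2 + 295^2 = 174050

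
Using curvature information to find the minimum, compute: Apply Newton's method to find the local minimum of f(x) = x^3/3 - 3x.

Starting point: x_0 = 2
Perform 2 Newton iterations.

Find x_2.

f(x) = x^3/3 - 3x
f'(x) = x^2 - 3, f''(x) = 2x
Newton update: x_{n+1} = x_n - (x_n^2 - 3)/(2*x_n)
Step 1: x_0 = 2, f'=1, f''=4, x_1 = 7/4
Step 2: x_1 = 7/4, f'=1/16, f''=7/2, x_2 = 97/56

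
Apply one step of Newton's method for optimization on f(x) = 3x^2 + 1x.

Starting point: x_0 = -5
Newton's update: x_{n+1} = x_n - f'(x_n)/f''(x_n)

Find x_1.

f(x) = 3x^2 + 1x
f'(x) = 6x + (1), f''(x) = 6
Newton step: x_1 = x_0 - f'(x_0)/f''(x_0)
f'(-5) = -29
x_1 = -5 - -29/6 = -1/6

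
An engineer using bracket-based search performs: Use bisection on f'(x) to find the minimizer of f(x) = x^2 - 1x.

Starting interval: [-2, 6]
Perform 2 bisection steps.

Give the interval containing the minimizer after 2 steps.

Finding critical point of f(x) = x^2 - 1x using bisection on f'(x) = 2x + -1.
f'(x) = 0 when x = 1/2.
Starting interval: [-2, 6]
Step 1: mid = 2, f'(mid) = 3, new interval = [-2, 2]
Step 2: mid = 0, f'(mid) = -1, new interval = [0, 2]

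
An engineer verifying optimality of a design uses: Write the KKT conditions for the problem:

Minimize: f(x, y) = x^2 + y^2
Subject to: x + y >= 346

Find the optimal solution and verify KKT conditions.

KKT conditions for min x^2 + y^2 s.t. x + y >= 346:
Stationarity: 2x = mu, 2y = mu
So x = y = mu/2.
Complementary slackness: mu*(x + y - 346) = 0
Primal feasibility: x + y >= 346; dual feasibility: mu >= 0
If mu = 0 then x = y = 0, but 0 + 0 < 346 is infeasible, so the constraint is active.
Constraint active: x + y = 2*(mu/2) = 346 => mu = 346
x = y = 173, f = 59858
Verify: stationarity 2*173 = 346 = mu; primal 173 + 173 = 346 >= 346; dual mu = 346 >= 0; complementary slackness 346*(346 - 346) = 0. All KKT conditions hold.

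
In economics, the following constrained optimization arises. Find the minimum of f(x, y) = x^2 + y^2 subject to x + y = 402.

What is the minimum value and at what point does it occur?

Substitute y = 402 - x into f(x,y) = x^2 + y^2:
g(x) = x^2 + (402 - x)^2 = 2x^2 - 804x + 161604
g'(x) = 4x - 804 = 0  =>  x = 201
y = 402 - 201 = 201
Minimum value = 201^2 + 201^2 = 80802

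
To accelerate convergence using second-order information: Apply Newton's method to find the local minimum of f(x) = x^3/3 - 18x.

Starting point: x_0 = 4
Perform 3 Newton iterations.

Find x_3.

f(x) = x^3/3 - 18x
f'(x) = x^2 - 18, f''(x) = 2x
Newton update: x_{n+1} = x_n - (x_n^2 - 18)/(2*x_n)
Step 1: x_0 = 4, f'=-2, f''=8, x_1 = 17/4
Step 2: x_1 = 17/4, f'=1/16, f''=17/2, x_2 = 577/136
Step 3: x_2 = 577/136, f'=1/18496, f''=577/68, x_3 = 665857/156944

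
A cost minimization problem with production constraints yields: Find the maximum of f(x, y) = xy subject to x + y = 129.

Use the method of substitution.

Substitute y = 129 - x into f(x,y) = xy:
g(x) = x(129 - x) = 129x - x^2
g'(x) = 129 - 2x = 0  =>  x = 129/2
y = 129 - 129/2 = 129/2
Maximum value = (129/2) * (129/2) = 16641/4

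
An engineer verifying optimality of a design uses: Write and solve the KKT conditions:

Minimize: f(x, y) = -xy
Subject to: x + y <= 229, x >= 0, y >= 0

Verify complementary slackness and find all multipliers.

Problem: min -xy s.t. x + y <= 229 (multiplier lambda), x >= 0 (mu_x), y >= 0 (mu_y)
KKT stationarity: -y + lambda - mu_x = 0, -x + lambda - mu_y = 0, with lambda, mu_x, mu_y >= 0
Complementary slackness: lambda*(x + y - 229) = 0, mu_x*x = 0, mu_y*y = 0
If lambda = 0: y = -mu_x <= 0 and x = -mu_y <= 0 force x = y = 0 with f = 0; but x = y = 229/2 is feasible with f = -52441/4 < 0, so this is not the minimum. Hence lambda > 0 and x + y = 229.
Try x > 0, y > 0 (so mu_x = mu_y = 0): y = lambda, x = lambda => x = y = lambda
x + y = 229 => 2*lambda = 229 => lambda = 229/2
x* = y* = 229/2 > 0, consistent with mu_x = mu_y = 0.
(Any feasible point with x = 0 or y = 0 has f = 0 > -52441/4, so the minimum is not on those boundaries.)
min(-xy) = -52441/4 (i.e. max xy = 52441/4)
Multipliers: lambda = 229/2, mu_x = 0, mu_y = 0
Complementary slackness: lambda*(x + y - 229) = 229/2*(229/2 + 229/2 - 229) = 0, mu_x*x = 0*229/2 = 0, mu_y*y = 0*229/2 = 0. Satisfied.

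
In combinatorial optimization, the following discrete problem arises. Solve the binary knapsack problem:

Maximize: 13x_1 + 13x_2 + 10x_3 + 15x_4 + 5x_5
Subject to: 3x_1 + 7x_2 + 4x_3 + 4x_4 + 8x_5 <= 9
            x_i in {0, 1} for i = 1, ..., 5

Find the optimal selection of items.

Items: item 1 (v=13, w=3), item 2 (v=13, w=7), item 3 (v=10, w=4), item 4 (v=15, w=4), item 5 (v=5, w=8)
Capacity: 9
Checking all 32 subsets (w = total weight, v = total value):
  {}: w = 0, v = 0
  {1}: w = 3, v = 13
  {2}: w = 7, v = 13
  {3}: w = 4, v = 10
  {4}: w = 4, v = 15
  {5}: w = 8, v = 5
  {1, 2}: w = 10 > 9, infeasible
  {1, 3}: w = 7, v = 23
  {1, 4}: w = 7, v = 28
  {1, 5}: w = 11 > 9, infeasible
  {2, 3}: w = 11 > 9, infeasible
  {2, 4}: w = 11 > 9, infeasible
  {2, 5}: w = 15 > 9, infeasible
  {3, 4}: w = 8, v = 25
  {3, 5}: w = 12 > 9, infeasible
  {4, 5}: w = 12 > 9, infeasible
  {1, 2, 3}: w = 14 > 9, infeasible
  {1, 2, 4}: w = 14 > 9, infeasible
  {1, 2, 5}: w = 18 > 9, infeasible
  {1, 3, 4}: w = 11 > 9, infeasible
  {1, 3, 5}: w = 15 > 9, infeasible
  {1, 4, 5}: w = 15 > 9, infeasible
  {2, 3, 4}: w = 15 > 9, infeasible
  {2, 3, 5}: w = 19 > 9, infeasible
  {2, 4, 5}: w = 19 > 9, infeasible
  {3, 4, 5}: w = 16 > 9, infeasible
  {1, 2, 3, 4}: w = 18 > 9, infeasible
  {1, 2, 3, 5}: w = 22 > 9, infeasible
  {1, 2, 4, 5}: w = 22 > 9, infeasible
  {1, 3, 4, 5}: w = 19 > 9, infeasible
  {2, 3, 4, 5}: w = 23 > 9, infeasible
  {1, 2, 3, 4, 5}: w = 26 > 9, infeasible
Best feasible subset: items [1, 4]
Total weight: 7 <= 9, total value: 28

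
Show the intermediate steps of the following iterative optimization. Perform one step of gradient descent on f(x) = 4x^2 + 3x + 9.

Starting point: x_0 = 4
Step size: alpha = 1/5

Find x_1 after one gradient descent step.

f(x) = 4x^2 + 3x + 9
f'(x) = 8x + 3
f'(4) = 8*4 + (3) = 35
x_1 = x_0 - alpha * f'(x_0) = 4 - 1/5 * 35 = -3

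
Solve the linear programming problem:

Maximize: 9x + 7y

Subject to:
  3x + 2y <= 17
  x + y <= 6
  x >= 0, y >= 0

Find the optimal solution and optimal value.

Feasible vertices: (0, 0), (0, 6), (5, 1), (17/3, 0)
Objective 9x + 7y at each:
  (0, 0): 0
  (0, 6): 42
  (5, 1): 52
  (17/3, 0): 51
Maximum is 52 at (5, 1).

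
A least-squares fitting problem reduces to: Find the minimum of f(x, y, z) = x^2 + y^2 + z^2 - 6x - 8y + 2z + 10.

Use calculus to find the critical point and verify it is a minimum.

f(x,y,z) = x^2 + y^2 + z^2 - 6x - 8y + 2z + 10
df/dx = 2x + (-6) = 0 => x = 3
df/dy = 2y + (-8) = 0 => y = 4
df/dz = 2z + (2) = 0 => z = -1
f(3,4,-1) = 1*(3)^2 + 1*(4)^2 + 1*(-1)^2 + -6*(3) + -8*(4) + 2*(-1) + 10 = -16
Hessian is diagonal with entries 2, 2, 2 > 0, confirmed minimum.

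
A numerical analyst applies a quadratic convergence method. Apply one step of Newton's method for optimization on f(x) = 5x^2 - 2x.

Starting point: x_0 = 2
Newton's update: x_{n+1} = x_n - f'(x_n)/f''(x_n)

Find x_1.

f(x) = 5x^2 - 2x
f'(x) = 10x + (-2), f''(x) = 10
Newton step: x_1 = x_0 - f'(x_0)/f''(x_0)
f'(2) = 18
x_1 = 2 - 18/10 = 1/5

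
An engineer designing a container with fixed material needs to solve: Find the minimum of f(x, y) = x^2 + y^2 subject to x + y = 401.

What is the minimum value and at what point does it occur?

Substitute y = 401 - x into f(x,y) = x^2 + y^2:
g(x) = x^2 + (401 - x)^2 = 2x^2 - 802x + 160801
g'(x) = 4x - 802 = 0  =>  x = 401/2
y = 401 - 401/2 = 401/2
Minimum value = (401/2)^2 + (401/2)^2 = 160801/2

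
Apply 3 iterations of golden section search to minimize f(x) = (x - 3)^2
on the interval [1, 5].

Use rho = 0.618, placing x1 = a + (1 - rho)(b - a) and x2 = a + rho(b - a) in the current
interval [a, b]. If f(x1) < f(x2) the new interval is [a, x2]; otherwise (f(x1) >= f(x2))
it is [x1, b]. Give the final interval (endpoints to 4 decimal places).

Golden section search for min of f(x) = (x - 3)^2 on [1, 5].
Each step: x1 = a + (1 - rho)(b - a), x2 = a + rho(b - a); if f(x1) < f(x2) keep [a, x2], otherwise keep [x1, b].
Step 1: [1.0000, 5.0000], x1=2.5280 (f=0.2228), x2=3.4720 (f=0.2228); f(x1) = f(x2) (tie, not '<') => keep [2.5280, 5.0000]
Step 2: [2.5280, 5.0000], x1=3.4723 (f=0.2231), x2=4.0557 (f=1.1145); f(x1) < f(x2) => keep [2.5280, 4.0557]
Step 3: [2.5280, 4.0557], x1=3.1116 (f=0.0125), x2=3.4721 (f=0.2229); f(x1) < f(x2) => keep [2.5280, 3.4721]
Final interval: [2.5280, 3.4721]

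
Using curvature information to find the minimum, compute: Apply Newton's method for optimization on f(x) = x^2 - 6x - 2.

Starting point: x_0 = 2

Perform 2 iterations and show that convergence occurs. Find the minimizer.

f(x) = x^2 - 6x - 2, f'(x) = 2x + (-6), f''(x) = 2
Step 1: f'(2) = -2, x_1 = 2 - -2/2 = 3
Step 2: f'(3) = 0, x_2 = 3 (converged)
Newton's method converges in 1 step for quadratics.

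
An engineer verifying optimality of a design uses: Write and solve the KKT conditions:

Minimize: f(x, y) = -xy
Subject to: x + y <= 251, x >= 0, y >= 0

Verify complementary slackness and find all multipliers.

Problem: min -xy s.t. x + y <= 251 (multiplier lambda), x >= 0 (mu_x), y >= 0 (mu_y)
KKT stationarity: -y + lambda - mu_x = 0, -x + lambda - mu_y = 0, with lambda, mu_x, mu_y >= 0
Complementary slackness: lambda*(x + y - 251) = 0, mu_x*x = 0, mu_y*y = 0
If lambda = 0: y = -mu_x <= 0 and x = -mu_y <= 0 force x = y = 0 with f = 0; but x = y = 251/2 is feasible with f = -63001/4 < 0, so this is not the minimum. Hence lambda > 0 and x + y = 251.
Try x > 0, y > 0 (so mu_x = mu_y = 0): y = lambda, x = lambda => x = y = lambda
x + y = 251 => 2*lambda = 251 => lambda = 251/2
x* = y* = 251/2 > 0, consistent with mu_x = mu_y = 0.
(Any feasible point with x = 0 or y = 0 has f = 0 > -63001/4, so the minimum is not on those boundaries.)
min(-xy) = -63001/4 (i.e. max xy = 63001/4)
Multipliers: lambda = 251/2, mu_x = 0, mu_y = 0
Complementary slackness: lambda*(x + y - 251) = 251/2*(251/2 + 251/2 - 251) = 0, mu_x*x = 0*251/2 = 0, mu_y*y = 0*251/2 = 0. Satisfied.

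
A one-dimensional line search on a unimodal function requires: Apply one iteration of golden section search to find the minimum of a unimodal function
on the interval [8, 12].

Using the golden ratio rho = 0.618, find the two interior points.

Golden section search on [8, 12].
Golden ratio rho = 0.618 (approx).
Interior points:
  x_1 = 8 + (1-0.618)*4 = 9.5280
  x_2 = 8 + 0.618*4 = 10.4720
Compare f(x_1) and f(x_2) to determine which subinterval to keep.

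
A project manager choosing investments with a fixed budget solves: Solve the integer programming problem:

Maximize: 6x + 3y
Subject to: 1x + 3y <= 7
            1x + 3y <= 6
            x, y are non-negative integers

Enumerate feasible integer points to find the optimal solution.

Constraint 1: 1x + 3y <= 7
Constraint 2: 1x + 3y <= 6
Feasible x range (need y >= 0): 0 <= x <= min(7/1, 6/1) => x in {0, ..., 6}.
Enumerate feasible integer points row by row (the coefficient of y is 3 > 0, so for each x the largest feasible y gives the best value):
  x = 0: y <= min((7 - 1*0)/3, (6 - 1*0)/3) => y in {0, ..., 2}; best 6*0 + 3*2 = 6
  x = 1: y <= min((7 - 1*1)/3, (6 - 1*1)/3) => y in {0, ..., 1}; best 6*1 + 3*1 = 9
  x = 2: y <= min((7 - 1*2)/3, (6 - 1*2)/3) => y in {0, ..., 1}; best 6*2 + 3*1 = 15
  x = 3: y <= min((7 - 1*3)/3, (6 - 1*3)/3) => y in {0, ..., 1}; best 6*3 + 3*1 = 21
  x = 4: y <= min((7 - 1*4)/3, (6 - 1*4)/3) => y in {0}; best 6*4 + 3*0 = 24
  x = 5: y <= min((7 - 1*5)/3, (6 - 1*5)/3) => y in {0}; best 6*5 + 3*0 = 30
  x = 6: y <= min((7 - 1*6)/3, (6 - 1*6)/3) => y in {0}; best 6*6 + 3*0 = 36
The maximum 6x + 3y = 36 is achieved at x = 6, y = 0.
Check: 1*6 + 3*0 = 6 <= 7 and 1*6 + 3*0 = 6 <= 6.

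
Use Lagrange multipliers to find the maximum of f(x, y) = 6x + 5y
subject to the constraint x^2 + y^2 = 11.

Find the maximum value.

Set up Lagrange conditions: grad f = lambda * grad g
  6 = 2*lambda*x
  5 = 2*lambda*y
From these: x/y = 6/5, so x = 6t, y = 5t for some t.
Substitute into constraint: (6t)^2 + (5t)^2 = 11
  t^2 * 61 = 11
  t = sqrt(11/61)
Maximum = 6*x + 5*y = (6^2 + 5^2)*t = 61 * sqrt(11/61) = sqrt(671)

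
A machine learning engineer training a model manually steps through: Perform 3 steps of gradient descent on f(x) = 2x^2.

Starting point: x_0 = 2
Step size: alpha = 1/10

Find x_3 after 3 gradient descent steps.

f(x) = 2x^2, f'(x) = 4x + (0)
Step 1: f'(2) = 8, x_1 = 2 - 1/10 * 8 = 6/5
Step 2: f'(6/5) = 24/5, x_2 = 6/5 - 1/10 * 24/5 = 18/25
Step 3: f'(18/25) = 72/25, x_3 = 18/25 - 1/10 * 72/25 = 54/125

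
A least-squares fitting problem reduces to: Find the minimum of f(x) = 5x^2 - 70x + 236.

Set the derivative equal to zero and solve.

f(x) = 5x^2 - 70x + 236
f'(x) = 10x + (-70) = 0
x = 70/10 = 7
f(7) = -9
Since f''(x) = 10 > 0, this is a minimum.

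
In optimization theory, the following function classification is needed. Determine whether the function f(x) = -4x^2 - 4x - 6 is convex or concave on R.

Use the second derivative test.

f(x) = -4x^2 - 4x - 6
f'(x) = -8x - 4
f''(x) = -8
Since f''(x) = -8 < 0 for all x, f is concave on R.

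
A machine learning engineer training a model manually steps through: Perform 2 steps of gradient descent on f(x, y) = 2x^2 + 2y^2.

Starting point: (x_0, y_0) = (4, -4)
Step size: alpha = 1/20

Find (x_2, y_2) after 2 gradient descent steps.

f(x,y) = 2x^2 + 2y^2
grad_x = 4x + 0y, grad_y = 4y + 0x
Step 1: grad = (16, -16), (16/5, -16/5)
Step 2: grad = (64/5, -64/5), (64/25, -64/25)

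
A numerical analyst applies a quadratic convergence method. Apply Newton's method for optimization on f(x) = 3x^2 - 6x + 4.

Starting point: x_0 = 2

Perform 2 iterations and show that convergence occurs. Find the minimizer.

f(x) = 3x^2 - 6x + 4, f'(x) = 6x + (-6), f''(x) = 6
Step 1: f'(2) = 6, x_1 = 2 - 6/6 = 1
Step 2: f'(1) = 0, x_2 = 1 (converged)
Newton's method converges in 1 step for quadratics.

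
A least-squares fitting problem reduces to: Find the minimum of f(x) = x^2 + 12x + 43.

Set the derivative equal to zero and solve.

f(x) = x^2 + 12x + 43
f'(x) = 2x + (12) = 0
x = -12/2 = -6
f(-6) = 7
Since f''(x) = 2 > 0, this is a minimum.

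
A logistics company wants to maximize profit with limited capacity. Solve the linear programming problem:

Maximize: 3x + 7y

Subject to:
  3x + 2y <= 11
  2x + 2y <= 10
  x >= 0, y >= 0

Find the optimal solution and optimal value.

Feasible vertices: (0, 0), (0, 5), (1, 4), (11/3, 0)
Objective 3x + 7y at each:
  (0, 0): 0
  (0, 5): 35
  (1, 4): 31
  (11/3, 0): 11
Maximum is 35 at (0, 5).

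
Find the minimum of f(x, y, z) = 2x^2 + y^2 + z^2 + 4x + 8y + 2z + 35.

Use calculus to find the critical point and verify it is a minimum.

f(x,y,z) = 2x^2 + y^2 + z^2 + 4x + 8y + 2z + 35
df/dx = 4x + (4) = 0 => x = -1
df/dy = 2y + (8) = 0 => y = -4
df/dz = 2z + (2) = 0 => z = -1
f(-1,-4,-1) = 2*(-1)^2 + 1*(-4)^2 + 1*(-1)^2 + 4*(-1) + 8*(-4) + 2*(-1) + 35 = 16
Hessian is diagonal with entries 4, 2, 2 > 0, confirmed minimum.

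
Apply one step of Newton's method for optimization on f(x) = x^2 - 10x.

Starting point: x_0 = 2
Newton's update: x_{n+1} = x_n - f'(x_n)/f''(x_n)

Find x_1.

f(x) = x^2 - 10x
f'(x) = 2x + (-10), f''(x) = 2
Newton step: x_1 = x_0 - f'(x_0)/f''(x_0)
f'(2) = -6
x_1 = 2 - -6/2 = 5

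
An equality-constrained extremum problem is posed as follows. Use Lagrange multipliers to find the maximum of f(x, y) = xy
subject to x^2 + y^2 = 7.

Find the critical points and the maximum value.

Lagrange conditions: y = 2*lambda*x and x = 2*lambda*y
If x = 0 then y = 0, violating the constraint, so x, y != 0.
Dividing: y/x = x/y => x^2 = y^2 => y = x or y = -x
Constraint: 2x^2 = 7 => x^2 = 7/2 => x = +/-sqrt(7/2)
Critical points: (sqrt(7/2), sqrt(7/2)), (-sqrt(7/2), -sqrt(7/2)), (sqrt(7/2), -sqrt(7/2)), (-sqrt(7/2), sqrt(7/2))
  y = x:  xy = x^2 = 7/2  at (sqrt(7/2), sqrt(7/2)) and (-sqrt(7/2), -sqrt(7/2))
  y = -x: xy = -x^2 = -7/2 at (sqrt(7/2), -sqrt(7/2)) and (-sqrt(7/2), sqrt(7/2))
Maximum xy = 7/2 at (sqrt(7/2), sqrt(7/2)) and (-sqrt(7/2), -sqrt(7/2))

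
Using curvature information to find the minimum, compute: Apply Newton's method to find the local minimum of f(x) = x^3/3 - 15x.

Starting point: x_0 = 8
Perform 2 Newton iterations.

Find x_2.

f(x) = x^3/3 - 15x
f'(x) = x^2 - 15, f''(x) = 2x
Newton update: x_{n+1} = x_n - (x_n^2 - 15)/(2*x_n)
Step 1: x_0 = 8, f'=49, f''=16, x_1 = 79/16
Step 2: x_1 = 79/16, f'=2401/256, f''=79/8, x_2 = 10081/2528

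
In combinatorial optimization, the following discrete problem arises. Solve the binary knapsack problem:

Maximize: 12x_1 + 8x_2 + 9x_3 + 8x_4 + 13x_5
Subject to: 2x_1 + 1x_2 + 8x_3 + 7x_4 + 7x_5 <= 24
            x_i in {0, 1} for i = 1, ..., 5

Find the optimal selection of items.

Items: item 1 (v=12, w=2), item 2 (v=8, w=1), item 3 (v=9, w=8), item 4 (v=8, w=7), item 5 (v=13, w=7)
Capacity: 24
Checking all 32 subsets (w = total weight, v = total value):
  {}: w = 0, v = 0
  {1}: w = 2, v = 12
  {2}: w = 1, v = 8
  {3}: w = 8, v = 9
  {4}: w = 7, v = 8
  {5}: w = 7, v = 13
  {1, 2}: w = 3, v = 20
  {1, 3}: w = 10, v = 21
  {1, 4}: w = 9, v = 20
  {1, 5}: w = 9, v = 25
  {2, 3}: w = 9, v = 17
  {2, 4}: w = 8, v = 16
  {2, 5}: w = 8, v = 21
  {3, 4}: w = 15, v = 17
  {3, 5}: w = 15, v = 22
  {4, 5}: w = 14, v = 21
  {1, 2, 3}: w = 11, v = 29
  {1, 2, 4}: w = 10, v = 28
  {1, 2, 5}: w = 10, v = 33
  {1, 3, 4}: w = 17, v = 29
  {1, 3, 5}: w = 17, v = 34
  {1, 4, 5}: w = 16, v = 33
  {2, 3, 4}: w = 16, v = 25
  {2, 3, 5}: w = 16, v = 30
  {2, 4, 5}: w = 15, v = 29
  {3, 4, 5}: w = 22, v = 30
  {1, 2, 3, 4}: w = 18, v = 37
  {1, 2, 3, 5}: w = 18, v = 42
  {1, 2, 4, 5}: w = 17, v = 41
  {1, 3, 4, 5}: w = 24, v = 42
  {2, 3, 4, 5}: w = 23, v = 38
  {1, 2, 3, 4, 5}: w = 25 > 24, infeasible
Best feasible subset: items [1, 2, 3, 5]
(The same value 42 is also attained by {1, 3, 4, 5}.)
Total weight: 18 <= 24, total value: 42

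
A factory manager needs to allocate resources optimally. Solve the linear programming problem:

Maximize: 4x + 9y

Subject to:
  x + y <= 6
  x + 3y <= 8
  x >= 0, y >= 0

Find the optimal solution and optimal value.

Feasible vertices: (0, 0), (0, 8/3), (5, 1), (6, 0)
Objective 4x + 9y at each:
  (0, 0): 0
  (0, 8/3): 24
  (5, 1): 29
  (6, 0): 24
Maximum is 29 at (5, 1).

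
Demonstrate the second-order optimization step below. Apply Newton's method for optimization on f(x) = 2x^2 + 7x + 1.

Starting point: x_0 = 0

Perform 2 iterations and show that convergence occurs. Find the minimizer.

f(x) = 2x^2 + 7x + 1, f'(x) = 4x + (7), f''(x) = 4
Step 1: f'(0) = 7, x_1 = 0 - 7/4 = -7/4
Step 2: f'(-7/4) = 0, x_2 = -7/4 (converged)
Newton's method converges in 1 step for quadratics.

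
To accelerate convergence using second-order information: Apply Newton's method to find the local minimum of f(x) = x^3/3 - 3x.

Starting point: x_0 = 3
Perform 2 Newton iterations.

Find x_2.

f(x) = x^3/3 - 3x
f'(x) = x^2 - 3, f''(x) = 2x
Newton update: x_{n+1} = x_n - (x_n^2 - 3)/(2*x_n)
Step 1: x_0 = 3, f'=6, f''=6, x_1 = 2
Step 2: x_1 = 2, f'=1, f''=4, x_2 = 7/4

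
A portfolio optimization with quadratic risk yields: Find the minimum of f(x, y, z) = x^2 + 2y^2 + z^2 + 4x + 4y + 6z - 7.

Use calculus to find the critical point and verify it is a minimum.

f(x,y,z) = x^2 + 2y^2 + z^2 + 4x + 4y + 6z - 7
df/dx = 2x + (4) = 0 => x = -2
df/dy = 4y + (4) = 0 => y = -1
df/dz = 2z + (6) = 0 => z = -3
f(-2,-1,-3) = 1*(-2)^2 + 2*(-1)^2 + 1*(-3)^2 + 4*(-2) + 4*(-1) + 6*(-3) + -7 = -22
Hessian is diagonal with entries 2, 4, 2 > 0, confirmed minimum.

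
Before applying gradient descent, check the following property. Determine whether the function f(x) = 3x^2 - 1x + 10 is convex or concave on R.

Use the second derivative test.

f(x) = 3x^2 - 1x + 10
f'(x) = 6x - 1
f''(x) = 6
Since f''(x) = 6 > 0 for all x, f is convex on R.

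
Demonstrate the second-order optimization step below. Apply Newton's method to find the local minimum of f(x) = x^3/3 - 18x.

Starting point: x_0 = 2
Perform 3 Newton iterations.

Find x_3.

f(x) = x^3/3 - 18x
f'(x) = x^2 - 18, f''(x) = 2x
Newton update: x_{n+1} = x_n - (x_n^2 - 18)/(2*x_n)
Step 1: x_0 = 2, f'=-14, f''=4, x_1 = 11/2
Step 2: x_1 = 11/2, f'=49/4, f''=11, x_2 = 193/44
Step 3: x_2 = 193/44, f'=2401/1936, f''=193/22, x_3 = 72097/16984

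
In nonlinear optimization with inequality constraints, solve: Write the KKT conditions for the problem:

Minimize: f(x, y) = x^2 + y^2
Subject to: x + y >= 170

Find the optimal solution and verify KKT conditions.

KKT conditions for min x^2 + y^2 s.t. x + y >= 170:
Stationarity: 2x = mu, 2y = mu
So x = y = mu/2.
Complementary slackness: mu*(x + y - 170) = 0
Primal feasibility: x + y >= 170; dual feasibility: mu >= 0
If mu = 0 then x = y = 0, but 0 + 0 < 170 is infeasible, so the constraint is active.
Constraint active: x + y = 2*(mu/2) = 170 => mu = 170
x = y = 85, f = 14450
Verify: stationarity 2*85 = 170 = mu; primal 85 + 85 = 170 >= 170; dual mu = 170 >= 0; complementary slackness 170*(170 - 170) = 0. All KKT conditions hold.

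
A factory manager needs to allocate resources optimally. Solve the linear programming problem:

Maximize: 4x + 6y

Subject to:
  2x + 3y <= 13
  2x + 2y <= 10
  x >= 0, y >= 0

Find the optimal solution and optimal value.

Feasible vertices: (0, 0), (0, 13/3), (2, 3), (5, 0)
Objective 4x + 6y at each:
  (0, 0): 0
  (0, 13/3): 26
  (2, 3): 26
  (5, 0): 20
Maximum is 26 at (0, 13/3).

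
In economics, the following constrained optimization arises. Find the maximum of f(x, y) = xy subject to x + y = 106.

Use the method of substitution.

Substitute y = 106 - x into f(x,y) = xy:
g(x) = x(106 - x) = 106x - x^2
g'(x) = 106 - 2x = 0  =>  x = 53
y = 106 - 53 = 53
Maximum value = 53 * 53 = 2809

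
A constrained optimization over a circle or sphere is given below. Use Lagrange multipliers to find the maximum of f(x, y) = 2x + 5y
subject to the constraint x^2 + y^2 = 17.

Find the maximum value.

Set up Lagrange conditions: grad f = lambda * grad g
  2 = 2*lambda*x
  5 = 2*lambda*y
From these: x/y = 2/5, so x = 2t, y = 5t for some t.
Substitute into constraint: (2t)^2 + (5t)^2 = 17
  t^2 * 29 = 17
  t = sqrt(17/29)
Maximum = 2*x + 5*y = (2^2 + 5^2)*t = 29 * sqrt(17/29) = sqrt(493)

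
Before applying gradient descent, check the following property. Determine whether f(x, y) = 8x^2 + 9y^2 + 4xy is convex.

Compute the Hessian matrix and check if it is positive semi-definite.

f(x,y) = 8x^2 + 9y^2 + 4xy
Hessian H = [[16, 4], [4, 18]]
trace(H) = 34, det(H) = 272
Eigenvalues: (34 +/- sqrt(68)) / 2 = 21.12, 12.88
Since both eigenvalues > 0, f is convex.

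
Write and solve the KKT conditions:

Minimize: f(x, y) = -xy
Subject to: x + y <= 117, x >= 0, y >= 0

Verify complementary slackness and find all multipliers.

Problem: min -xy s.t. x + y <= 117 (multiplier lambda), x >= 0 (mu_x), y >= 0 (mu_y)
KKT stationarity: -y + lambda - mu_x = 0, -x + lambda - mu_y = 0, with lambda, mu_x, mu_y >= 0
Complementary slackness: lambda*(x + y - 117) = 0, mu_x*x = 0, mu_y*y = 0
If lambda = 0: y = -mu_x <= 0 and x = -mu_y <= 0 force x = y = 0 with f = 0; but x = y = 117/2 is feasible with f = -13689/4 < 0, so this is not the minimum. Hence lambda > 0 and x + y = 117.
Try x > 0, y > 0 (so mu_x = mu_y = 0): y = lambda, x = lambda => x = y = lambda
x + y = 117 => 2*lambda = 117 => lambda = 117/2
x* = y* = 117/2 > 0, consistent with mu_x = mu_y = 0.
(Any feasible point with x = 0 or y = 0 has f = 0 > -13689/4, so the minimum is not on those boundaries.)
min(-xy) = -13689/4 (i.e. max xy = 13689/4)
Multipliers: lambda = 117/2, mu_x = 0, mu_y = 0
Complementary slackness: lambda*(x + y - 117) = 117/2*(117/2 + 117/2 - 117) = 0, mu_x*x = 0*117/2 = 0, mu_y*y = 0*117/2 = 0. Satisfied.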